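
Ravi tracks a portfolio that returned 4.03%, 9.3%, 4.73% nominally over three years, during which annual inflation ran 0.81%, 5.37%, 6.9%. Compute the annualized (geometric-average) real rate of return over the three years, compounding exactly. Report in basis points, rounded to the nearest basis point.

160 basis points

Compound the nominal returns: 1.0403 × 1.0930 × 1.0473 = 1.19083027.
Compound inflation: 1.0081 × 1.0537 × 1.0690 = 1.13552918.
Deflate: 1.19083027 / 1.13552918 = 1.04870071.
Annualized real rate = 1.04870071^(1/3) − 1 = 1.5977% → 160 basis points.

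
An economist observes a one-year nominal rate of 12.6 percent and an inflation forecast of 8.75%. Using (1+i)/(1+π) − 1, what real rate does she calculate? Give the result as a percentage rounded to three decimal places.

By the Fisher relation, 1 + r = (1 + i)/(1 + π).
1 + r = 1.12600 / 1.08750 = 1.035402
r = 1.035402 − 1 = 3.5402%, i.e. 3.540%.

3.540%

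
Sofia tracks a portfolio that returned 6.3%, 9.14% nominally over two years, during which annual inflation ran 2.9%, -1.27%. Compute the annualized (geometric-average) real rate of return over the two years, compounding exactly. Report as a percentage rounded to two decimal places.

6.86%

Compound the nominal returns: 1.0630 × 1.0914 = 1.16015820.
Compound inflation: 1.0290 × 0.9873 = 1.01593170.
Deflate: 1.16015820 / 1.01593170 = 1.14196476.
Annualized real rate = 1.14196476^(1/2) − 1 = 6.8628% → 6.86%.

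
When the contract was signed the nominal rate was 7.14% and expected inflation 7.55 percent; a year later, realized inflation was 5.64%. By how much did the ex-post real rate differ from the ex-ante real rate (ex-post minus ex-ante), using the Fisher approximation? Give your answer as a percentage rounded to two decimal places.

Ex-ante: 7.14% − 7.55% = -0.410%
Ex-post: 7.14% − 5.64% = 1.500%
Difference (ex-post − ex-ante) = 1.9100% → 1.91%.

1.91%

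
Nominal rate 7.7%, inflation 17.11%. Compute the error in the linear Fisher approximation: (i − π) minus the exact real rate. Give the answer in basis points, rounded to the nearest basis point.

Approximate: r ≈ 7.700% − 17.110% = -9.4100%
Exact: (1 + 0.0770)/(1 + 0.1711) − 1 = -8.0352%
Error = -9.4100% − (-8.0352%) = -1.3748% → -137 basis points.

-137 basis points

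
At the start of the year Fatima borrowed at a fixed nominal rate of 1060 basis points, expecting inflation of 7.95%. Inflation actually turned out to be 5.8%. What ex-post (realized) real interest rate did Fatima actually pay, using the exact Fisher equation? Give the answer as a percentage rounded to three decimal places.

Ex-post: (1 + 0.1060)/(1 + 0.0580) − 1 = 4.5369%
So the realized real rate is 4.537%.

4.537%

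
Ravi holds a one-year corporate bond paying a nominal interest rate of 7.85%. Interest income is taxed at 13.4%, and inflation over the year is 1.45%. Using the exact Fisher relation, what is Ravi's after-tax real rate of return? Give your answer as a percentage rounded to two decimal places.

After-tax nominal return = 7.85% × (1 − 0.134) = 6.7981%.
1 + r = 1.067981 / 1.01450 = 1.052717
After-tax real rate = 1.052717 − 1 → 5.27%.

5.27%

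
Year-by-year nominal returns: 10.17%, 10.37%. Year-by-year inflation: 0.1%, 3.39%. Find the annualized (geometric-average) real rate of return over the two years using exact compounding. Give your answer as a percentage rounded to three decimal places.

Nominal growth factor = 1.1017 × 1.1037 = 1.21594629
Price-level growth factor = 1.0010 × 1.0339 = 1.03493390
Real growth factor = 1.21594629 / 1.03493390 = 1.17490237
Annualized real rate = 1.17490237^(1/2) − 1 = 8.3929% → 8.393%.

8.393%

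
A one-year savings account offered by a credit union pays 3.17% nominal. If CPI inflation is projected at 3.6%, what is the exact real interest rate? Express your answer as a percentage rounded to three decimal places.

By the Fisher relation, 1 + r = (1 + i)/(1 + π).
1 + r = 1.03170 / 1.03600 = 0.995849
r = 0.995849 − 1 = -0.4151%, i.e. -0.415%.

-0.415%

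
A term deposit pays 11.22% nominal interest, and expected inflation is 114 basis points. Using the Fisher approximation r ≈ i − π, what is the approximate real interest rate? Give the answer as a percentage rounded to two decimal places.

r ≈ i − π = 11.22% − 1.14% = 10.08%.

10.08%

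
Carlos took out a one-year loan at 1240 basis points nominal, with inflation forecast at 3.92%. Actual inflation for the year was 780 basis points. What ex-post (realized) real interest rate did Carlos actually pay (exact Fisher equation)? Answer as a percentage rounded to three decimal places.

4.267%

Ex-post: (1 + 0.1240)/(1 + 0.0780) − 1 = 4.2672%
So the realized real rate is 4.267%.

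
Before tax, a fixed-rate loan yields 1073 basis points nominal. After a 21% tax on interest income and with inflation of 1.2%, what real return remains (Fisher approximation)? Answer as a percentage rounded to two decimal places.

After-tax nominal return = 10.73% × (1 − 0.21) = 8.4767%.
r ≈ 8.4767% − 1.2% → 7.28%.

7.28%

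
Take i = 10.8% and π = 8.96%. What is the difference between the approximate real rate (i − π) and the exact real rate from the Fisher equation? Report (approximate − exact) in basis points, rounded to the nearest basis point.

15 basis points

Approximate: r ≈ 10.800% − 8.960% = 1.8400%
Exact: (1 + 0.1080)/(1 + 0.0896) − 1 = 1.6887%
Error = 1.8400% − 1.6887% = 0.1513% → 15 basis points.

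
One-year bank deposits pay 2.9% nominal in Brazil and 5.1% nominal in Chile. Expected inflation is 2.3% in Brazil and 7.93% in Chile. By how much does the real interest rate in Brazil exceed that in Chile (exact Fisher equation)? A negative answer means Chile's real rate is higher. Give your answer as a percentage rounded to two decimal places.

3.21%

Brazil: (1 + 0.0290)/(1 + 0.0230) − 1 = 0.5865%
Chile: (1 + 0.0510)/(1 + 0.0793) − 1 = -2.6221%
Differential = 0.5865% − (-2.6221%) = 3.2086% → 3.21%.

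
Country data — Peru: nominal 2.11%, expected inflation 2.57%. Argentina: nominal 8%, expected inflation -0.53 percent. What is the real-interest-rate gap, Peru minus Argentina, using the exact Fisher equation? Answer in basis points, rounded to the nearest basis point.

Peru: (1 + 0.0211)/(1 + 0.0257) − 1 = -0.4485%
Argentina: (1 + 0.0800)/(1 − 0.0053) − 1 = 8.5754%
Differential = -0.4485% − 8.5754% = -9.0239% → -902 basis points.

-902 basis points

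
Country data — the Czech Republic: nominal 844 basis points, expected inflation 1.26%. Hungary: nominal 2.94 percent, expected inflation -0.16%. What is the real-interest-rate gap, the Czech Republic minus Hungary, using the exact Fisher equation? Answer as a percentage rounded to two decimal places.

3.99%

The Czech Republic: (1 + 0.0844)/(1 + 0.0126) − 1 = 7.0907%
Hungary: (1 + 0.0294)/(1 − 0.0016) − 1 = 3.1050%
Differential = 7.0907% − 3.1050% = 3.9857% → 3.99%.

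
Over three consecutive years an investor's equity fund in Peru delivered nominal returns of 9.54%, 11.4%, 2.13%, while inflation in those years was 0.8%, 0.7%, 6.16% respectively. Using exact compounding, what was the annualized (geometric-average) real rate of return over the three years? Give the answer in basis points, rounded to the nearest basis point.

497 basis points

Compound the nominal returns: 1.0954 × 1.1140 × 1.0213 = 1.24626747.
Compound inflation: 1.0080 × 1.0070 × 1.0616 = 1.07758345.
Deflate: 1.24626747 / 1.07758345 = 1.15653917.
Annualized real rate = 1.15653917^(1/3) − 1 = 4.9672% → 497 basis points.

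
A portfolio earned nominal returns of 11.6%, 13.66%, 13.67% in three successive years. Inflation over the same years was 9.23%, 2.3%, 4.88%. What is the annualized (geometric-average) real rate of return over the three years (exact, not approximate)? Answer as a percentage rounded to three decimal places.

7.153%

Compound the nominal returns: 1.1160 × 1.1366 × 1.1367 = 1.441842114.
Compound inflation: 1.0923 × 1.0230 × 1.0488 = 1.171953138.
Deflate: 1.441842114 / 1.171953138 = 1.230289904.
Annualized real rate = 1.230289904^(1/3) − 1 = 7.15254% → 7.153%.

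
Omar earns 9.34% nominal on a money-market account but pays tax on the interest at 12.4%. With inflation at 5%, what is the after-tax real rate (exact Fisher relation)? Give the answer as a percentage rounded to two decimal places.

After-tax nominal return = 9.34% × (1 − 0.124) = 8.18184%.
1 + r = 1.0818184 / 1.05000 = 1.030303
After-tax real rate = 1.030303 − 1 → 3.03%.

3.03%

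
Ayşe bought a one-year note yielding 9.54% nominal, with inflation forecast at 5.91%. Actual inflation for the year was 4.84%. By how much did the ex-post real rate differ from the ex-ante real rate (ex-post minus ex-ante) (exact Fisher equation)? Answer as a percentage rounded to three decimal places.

Ex-ante: (1 + 0.0954)/(1 + 0.0591) − 1 = 3.4274%
Ex-post: (1 + 0.0954)/(1 + 0.0484) − 1 = 4.4830%
Difference (ex-post − ex-ante) = 1.0556% → 1.056%.

1.056%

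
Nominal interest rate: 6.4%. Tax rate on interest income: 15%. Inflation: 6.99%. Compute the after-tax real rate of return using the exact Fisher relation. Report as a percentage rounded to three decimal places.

-1.449%

After-tax nominal return = 6.4% × (1 − 0.15) = 5.4400%.
1 + r = 1.05440 / 1.06990 = 0.985513
After-tax real rate = 0.985513 − 1 → -1.449%.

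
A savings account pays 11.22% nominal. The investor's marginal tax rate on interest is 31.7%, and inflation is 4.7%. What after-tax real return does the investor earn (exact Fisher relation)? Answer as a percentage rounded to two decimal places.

2.83%

After-tax nominal return = 11.22% × (1 − 0.317) = 7.66326%.
1 + r = 1.0766326 / 1.04700 = 1.028302
After-tax real rate = 1.028302 − 1 → 2.83%.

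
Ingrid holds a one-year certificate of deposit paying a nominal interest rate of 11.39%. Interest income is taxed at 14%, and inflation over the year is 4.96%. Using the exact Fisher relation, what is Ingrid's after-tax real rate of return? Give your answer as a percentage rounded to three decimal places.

4.607%

After-tax nominal return = 11.39% × (1 − 0.14) = 9.7954%.
1 + r = 1.097954 / 1.04960 = 1.046069
After-tax real rate = 1.046069 − 1 → 4.607%.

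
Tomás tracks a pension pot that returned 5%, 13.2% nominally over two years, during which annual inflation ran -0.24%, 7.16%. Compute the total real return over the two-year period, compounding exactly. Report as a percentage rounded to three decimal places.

Compound the nominal returns: 1.0500 × 1.1320 = 1.188600.
Compound inflation: 0.9976 × 1.0716 = 1.069028.
Deflate: 1.188600 / 1.069028 = 1.111851.
Total real return = 1.111851 − 1 → 11.185%.

11.185%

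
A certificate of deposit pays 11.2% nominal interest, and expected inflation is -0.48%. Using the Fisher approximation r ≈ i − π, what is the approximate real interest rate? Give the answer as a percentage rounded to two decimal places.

11.68%

r ≈ i − π = 11.2% − (-0.48%) = 11.68%.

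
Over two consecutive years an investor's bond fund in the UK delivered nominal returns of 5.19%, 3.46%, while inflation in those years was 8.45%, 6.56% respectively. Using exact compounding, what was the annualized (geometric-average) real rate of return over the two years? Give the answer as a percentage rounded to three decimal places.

-2.958%

Compound the nominal returns: 1.0519 × 1.0346 = 1.08829574.
Compound inflation: 1.0845 × 1.0656 = 1.15564320.
Deflate: 1.08829574 / 1.15564320 = 0.94172296.
Annualized real rate = 0.94172296^(1/2) − 1 = -2.9576% → -2.958%.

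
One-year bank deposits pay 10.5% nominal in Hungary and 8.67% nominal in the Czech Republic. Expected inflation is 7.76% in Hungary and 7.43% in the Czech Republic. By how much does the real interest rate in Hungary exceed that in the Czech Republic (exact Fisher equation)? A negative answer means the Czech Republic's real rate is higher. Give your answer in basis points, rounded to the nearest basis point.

Hungary: (1 + 0.1050)/(1 + 0.0776) − 1 = 2.5427%
The Czech Republic: (1 + 0.0867)/(1 + 0.0743) − 1 = 1.1542%
Differential = 2.5427% − 1.1542% = 1.3884% → 139 basis points.

139 basis points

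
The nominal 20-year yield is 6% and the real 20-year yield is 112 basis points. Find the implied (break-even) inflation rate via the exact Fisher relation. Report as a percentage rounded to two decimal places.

4.83%

(1 + π) = (1 + i)/(1 + r) = 1.06000 / 1.01120 = 1.048259
Break-even inflation = 1.048259 − 1 → 4.83%.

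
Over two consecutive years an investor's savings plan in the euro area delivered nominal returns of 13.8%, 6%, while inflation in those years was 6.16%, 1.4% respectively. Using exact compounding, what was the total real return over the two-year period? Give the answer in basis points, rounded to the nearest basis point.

1206 basis points

Nominal growth factor = 1.1380 × 1.0600 = 1.206280
Price-level growth factor = 1.0616 × 1.0140 = 1.076462
Real growth factor = 1.206280 / 1.076462 = 1.120597
Total real return = 1.120597 − 1 → 1206 basis points.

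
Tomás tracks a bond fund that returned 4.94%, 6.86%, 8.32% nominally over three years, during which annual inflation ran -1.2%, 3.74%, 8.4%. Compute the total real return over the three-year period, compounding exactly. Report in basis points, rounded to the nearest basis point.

933 basis points

Compound the nominal returns: 1.0494 × 1.0686 × 1.0832 = 1.214688.
Compound inflation: 0.9880 × 1.0374 × 1.0840 = 1.111047.
Deflate: 1.214688 / 1.111047 = 1.093283.
Total real return = 1.093283 − 1 → 933 basis points.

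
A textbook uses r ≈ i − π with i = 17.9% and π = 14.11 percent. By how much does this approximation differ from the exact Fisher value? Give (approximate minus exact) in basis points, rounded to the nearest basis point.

47 basis points

Approximate: r ≈ 17.900% − 14.110% = 3.7900%
Exact: (1 + 0.1790)/(1 + 0.1411) − 1 = 3.3214%
Error = 3.7900% − 3.3214% = 0.4686% → 47 basis points.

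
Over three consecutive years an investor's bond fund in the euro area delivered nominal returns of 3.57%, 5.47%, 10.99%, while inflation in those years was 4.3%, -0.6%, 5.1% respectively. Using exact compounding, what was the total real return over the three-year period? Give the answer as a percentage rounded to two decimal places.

Nominal growth factor = 1.0357 × 1.0547 × 1.1099 = 1.212402
Price-level growth factor = 1.0430 × 0.9940 × 1.0510 = 1.089616
Real growth factor = 1.212402 / 1.089616 = 1.112688
Total real return = 1.112688 − 1 → 11.27%.

11.27%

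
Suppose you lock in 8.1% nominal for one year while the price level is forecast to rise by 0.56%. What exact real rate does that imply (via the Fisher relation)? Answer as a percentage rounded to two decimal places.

7.50%

1 + r = 1.08100 / 1.00560 = 1.074980
r = 1.074980 − 1 = 7.4980%, i.e. 7.50%.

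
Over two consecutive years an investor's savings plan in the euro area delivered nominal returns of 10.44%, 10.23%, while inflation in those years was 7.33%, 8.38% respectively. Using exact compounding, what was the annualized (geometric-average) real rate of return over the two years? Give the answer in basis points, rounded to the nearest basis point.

Nominal growth factor = 1.1044 × 1.1023 = 1.21738012
Price-level growth factor = 1.0733 × 1.0838 = 1.16324254
Real growth factor = 1.21738012 / 1.16324254 = 1.04654023
Annualized real rate = 1.04654023^(1/2) − 1 = 2.3005% → 230 basis points.

230 basis points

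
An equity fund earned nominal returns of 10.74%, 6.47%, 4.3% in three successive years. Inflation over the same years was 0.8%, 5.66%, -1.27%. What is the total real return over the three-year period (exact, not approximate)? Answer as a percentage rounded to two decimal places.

16.95%

Compound the nominal returns: 1.1074 × 1.0647 × 1.0430 = 1.229748.
Compound inflation: 1.0080 × 1.0566 × 0.9873 = 1.051527.
Deflate: 1.229748 / 1.051527 = 1.169488.
Total real return = 1.169488 − 1 → 16.95%.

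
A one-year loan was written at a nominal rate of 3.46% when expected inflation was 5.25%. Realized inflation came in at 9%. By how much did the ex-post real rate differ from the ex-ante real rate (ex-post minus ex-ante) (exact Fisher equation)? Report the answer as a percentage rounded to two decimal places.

Ex-ante: (1 + 0.0346)/(1 + 0.0525) − 1 = -1.7007%
Ex-post: (1 + 0.0346)/(1 + 0.0900) − 1 = -5.0826%
Difference (ex-post − ex-ante) = -3.3819% → -3.38%.

-3.38%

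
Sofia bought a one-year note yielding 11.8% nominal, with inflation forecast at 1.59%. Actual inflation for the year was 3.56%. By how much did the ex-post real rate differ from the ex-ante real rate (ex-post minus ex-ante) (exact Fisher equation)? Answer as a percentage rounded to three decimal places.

-2.093%

Ex-ante: (1 + 0.1180)/(1 + 0.0159) − 1 = 10.05020%
Ex-post: (1 + 0.1180)/(1 + 0.0356) − 1 = 7.95674%
Difference (ex-post − ex-ante) = -2.09346% → -2.093%.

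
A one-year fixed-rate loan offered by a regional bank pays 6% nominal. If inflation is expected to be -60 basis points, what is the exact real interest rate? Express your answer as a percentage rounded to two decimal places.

6.64%

1 + r = 1.06000 / 0.99400 = 1.066398
r = 1.066398 − 1 = 6.6398%, i.e. 6.64%.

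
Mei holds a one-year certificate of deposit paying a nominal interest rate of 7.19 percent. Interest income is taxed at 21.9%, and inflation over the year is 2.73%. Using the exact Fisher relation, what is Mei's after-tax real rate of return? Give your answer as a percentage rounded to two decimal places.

After-tax nominal return = 7.19% × (1 − 0.219) = 5.61539%.
1 + r = 1.0561539 / 1.02730 = 1.028087
After-tax real rate = 1.028087 − 1 → 2.81%.

2.81%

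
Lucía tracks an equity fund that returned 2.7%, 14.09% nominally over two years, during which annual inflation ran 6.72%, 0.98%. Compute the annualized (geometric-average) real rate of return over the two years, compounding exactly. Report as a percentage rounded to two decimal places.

Compound the nominal returns: 1.0270 × 1.1409 = 1.17170430.
Compound inflation: 1.0672 × 1.0098 = 1.07765856.
Deflate: 1.17170430 / 1.07765856 = 1.08726859.
Annualized real rate = 1.08726859^(1/2) − 1 = 4.2722% → 4.27%.

4.27%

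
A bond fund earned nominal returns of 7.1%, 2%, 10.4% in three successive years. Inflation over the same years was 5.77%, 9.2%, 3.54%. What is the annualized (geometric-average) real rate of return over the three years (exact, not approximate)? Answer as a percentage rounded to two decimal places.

Compound the nominal returns: 1.0710 × 1.0200 × 1.1040 = 1.20603168.
Compound inflation: 1.0577 × 1.0920 × 1.0354 = 1.19589570.
Deflate: 1.20603168 / 1.19589570 = 1.00847564.
Annualized real rate = 1.00847564^(1/3) − 1 = 0.2817% → 0.28%.

0.28%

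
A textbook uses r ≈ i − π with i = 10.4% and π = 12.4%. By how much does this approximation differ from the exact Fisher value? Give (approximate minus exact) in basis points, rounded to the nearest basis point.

-22 basis points

Approximate: r ≈ 10.400% − 12.400% = -2.0000%
Exact: (1 + 0.1040)/(1 + 0.1240) − 1 = -1.7794%
Error = -2.0000% − (-1.7794%) = -0.2206% → -22 basis points.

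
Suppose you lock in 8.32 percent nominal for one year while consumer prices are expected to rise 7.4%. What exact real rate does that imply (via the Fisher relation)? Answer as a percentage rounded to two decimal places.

1 + r = 1.08320 / 1.07400 = 1.008566
r = 1.008566 − 1 = 0.8566%, i.e. 0.86%.

0.86%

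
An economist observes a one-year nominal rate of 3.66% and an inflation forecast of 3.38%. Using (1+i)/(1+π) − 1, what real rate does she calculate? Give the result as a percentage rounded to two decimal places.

0.27%

By the Fisher relation, 1 + r = (1 + i)/(1 + π).
1 + r = 1.03660 / 1.03380 = 1.002708
r = 1.002708 − 1 = 0.2708%, i.e. 0.27%.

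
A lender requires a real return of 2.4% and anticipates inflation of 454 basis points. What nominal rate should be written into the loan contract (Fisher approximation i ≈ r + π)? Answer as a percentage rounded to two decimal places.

6.94%

i ≈ r + π = 2.4% + 4.54% = 6.94%.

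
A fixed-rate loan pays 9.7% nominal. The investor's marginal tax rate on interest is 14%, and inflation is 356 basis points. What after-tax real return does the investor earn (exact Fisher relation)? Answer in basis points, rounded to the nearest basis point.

After-tax nominal return = 9.7% × (1 − 0.14) = 8.3420%.
1 + r = 1.08342 / 1.03560 = 1.046176
After-tax real rate = 1.046176 − 1 → 462 basis points.

462 basis points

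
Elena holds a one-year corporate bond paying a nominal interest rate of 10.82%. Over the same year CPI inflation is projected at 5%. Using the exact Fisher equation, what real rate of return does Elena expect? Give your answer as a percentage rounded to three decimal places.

By the Fisher equation, 1 + r = (1 + i)/(1 + π).
1 + r = 1.10820 / 1.05000 = 1.055429
r = 1.055429 − 1 = 5.5429%, i.e. 5.543%.

5.543%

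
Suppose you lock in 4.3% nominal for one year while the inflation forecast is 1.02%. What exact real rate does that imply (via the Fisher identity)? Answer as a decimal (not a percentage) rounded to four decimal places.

0.0325

By the Fisher identity, 1 + r = (1 + i)/(1 + π).
1 + r = 1.04300 / 1.01020 = 1.032469
r = 1.032469 − 1 = 3.2469%, i.e. 0.0325.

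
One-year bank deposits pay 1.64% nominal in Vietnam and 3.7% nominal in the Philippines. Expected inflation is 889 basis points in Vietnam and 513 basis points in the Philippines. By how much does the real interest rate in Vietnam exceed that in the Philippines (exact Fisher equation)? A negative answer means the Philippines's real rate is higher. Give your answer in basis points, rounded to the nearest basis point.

Vietnam: (1 + 0.0164)/(1 + 0.0889) − 1 = -6.6581%
The Philippines: (1 + 0.0370)/(1 + 0.0513) − 1 = -1.3602%
Differential = -6.6581% − (-1.3602%) = -5.2979% → -530 basis points.

-530 basis points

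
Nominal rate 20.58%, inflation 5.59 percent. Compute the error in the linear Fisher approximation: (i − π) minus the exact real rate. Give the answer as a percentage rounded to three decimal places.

Approximate: r ≈ 20.580% − 5.590% = 14.9900%
Exact: (1 + 0.2058)/(1 + 0.0559) − 1 = 14.1964%
Error = 14.9900% − 14.1964% = 0.7936% → 0.794%.

0.794%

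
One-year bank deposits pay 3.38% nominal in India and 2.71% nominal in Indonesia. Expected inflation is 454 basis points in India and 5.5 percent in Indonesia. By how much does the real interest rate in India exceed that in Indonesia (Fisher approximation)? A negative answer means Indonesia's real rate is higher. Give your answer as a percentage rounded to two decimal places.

India: 3.38% − 4.54% = -1.160%
Indonesia: 2.71% − 5.5% = -2.790%
Differential = 1.630% → 1.63%.

1.63%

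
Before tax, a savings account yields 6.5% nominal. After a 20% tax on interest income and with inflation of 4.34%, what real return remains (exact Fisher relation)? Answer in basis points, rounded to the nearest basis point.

82 basis points

After-tax nominal return = 6.5% × (1 − 0.2) = 5.2000%.
1 + r = 1.05200 / 1.04340 = 1.008242
After-tax real rate = 1.008242 − 1 → 82 basis points.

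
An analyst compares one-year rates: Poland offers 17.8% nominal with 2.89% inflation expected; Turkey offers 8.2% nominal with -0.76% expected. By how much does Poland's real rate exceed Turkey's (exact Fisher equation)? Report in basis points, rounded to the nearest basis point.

Poland: (1 + 0.1780)/(1 + 0.0289) − 1 = 14.4912%
Turkey: (1 + 0.0820)/(1 − 0.0076) − 1 = 9.0286%
Differential = 14.4912% − 9.0286% = 5.4626% → 546 basis points.

546 basis points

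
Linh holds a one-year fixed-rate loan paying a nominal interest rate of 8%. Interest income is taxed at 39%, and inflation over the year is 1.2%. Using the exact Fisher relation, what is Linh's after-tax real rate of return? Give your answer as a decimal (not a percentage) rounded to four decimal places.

0.0364

After-tax nominal return = 8% × (1 − 0.39) = 4.8800%.
1 + r = 1.04880 / 1.01200 = 1.036364
After-tax real rate = 1.036364 − 1 → 0.0364.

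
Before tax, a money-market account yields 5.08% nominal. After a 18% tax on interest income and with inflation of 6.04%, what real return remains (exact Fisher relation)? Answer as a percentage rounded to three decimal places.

After-tax nominal return = 5.08% × (1 − 0.18) = 4.1656%.
1 + r = 1.041656 / 1.06040 = 0.982324
After-tax real rate = 0.982324 − 1 → -1.768%.

-1.768%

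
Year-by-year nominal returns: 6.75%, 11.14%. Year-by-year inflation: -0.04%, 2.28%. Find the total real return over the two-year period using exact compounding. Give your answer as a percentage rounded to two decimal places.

Compound the nominal returns: 1.0675 × 1.1114 = 1.186420.
Compound inflation: 0.9996 × 1.0228 = 1.022391.
Deflate: 1.186420 / 1.022391 = 1.160436.
Total real return = 1.160436 − 1 → 16.04%.

16.04%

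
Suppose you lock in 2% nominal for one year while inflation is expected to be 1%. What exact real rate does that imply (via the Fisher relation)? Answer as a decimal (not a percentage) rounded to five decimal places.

By the Fisher relation, 1 + r = (1 + i)/(1 + π).
1 + r = 1.02000 / 1.01000 = 1.009901
r = 1.009901 − 1 = 0.9901%, i.e. 0.00990.

0.00990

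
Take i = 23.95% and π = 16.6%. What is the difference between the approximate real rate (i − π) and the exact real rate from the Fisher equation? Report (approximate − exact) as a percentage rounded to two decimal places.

1.05%

Approximate: r ≈ 23.950% − 16.600% = 7.3500%
Exact: (1 + 0.2395)/(1 + 0.1660) − 1 = 6.3036%
Error = 7.3500% − 6.3036% = 1.0464% → 1.05%.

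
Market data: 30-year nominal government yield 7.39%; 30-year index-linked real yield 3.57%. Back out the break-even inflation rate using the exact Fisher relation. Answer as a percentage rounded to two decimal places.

3.69%

(1 + π) = (1 + i)/(1 + r) = 1.07390 / 1.03570 = 1.036883
Break-even inflation = 1.036883 − 1 → 3.69%.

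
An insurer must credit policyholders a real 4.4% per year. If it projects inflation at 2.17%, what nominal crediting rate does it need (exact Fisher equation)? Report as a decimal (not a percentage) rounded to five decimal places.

(1 + i) = (1 + r)(1 + π) = 1.04400 × 1.02170 = 1.0666548
i = 1.0666548 − 1, so the required nominal rate is 0.06665.

0.06665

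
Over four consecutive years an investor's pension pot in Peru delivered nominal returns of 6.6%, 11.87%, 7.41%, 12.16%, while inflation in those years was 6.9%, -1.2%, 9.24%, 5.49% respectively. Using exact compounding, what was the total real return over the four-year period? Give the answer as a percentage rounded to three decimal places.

Nominal growth factor = 1.0660 × 1.1187 × 1.0741 × 1.1216 = 1.436659
Price-level growth factor = 1.0690 × 0.9880 × 1.0924 × 1.0549 = 1.217104
Real growth factor = 1.436659 / 1.217104 = 1.180391
Total real return = 1.180391 − 1 → 18.039%.

18.039%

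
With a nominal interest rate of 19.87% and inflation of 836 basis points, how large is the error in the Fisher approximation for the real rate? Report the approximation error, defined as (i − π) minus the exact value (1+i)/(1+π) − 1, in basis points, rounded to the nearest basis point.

89 basis points

Approximate: r ≈ 19.870% − 8.360% = 11.5100%
Exact: (1 + 0.1987)/(1 + 0.0836) − 1 = 10.6220%
Error = 11.5100% − 10.6220% = 0.8880% → 89 basis points.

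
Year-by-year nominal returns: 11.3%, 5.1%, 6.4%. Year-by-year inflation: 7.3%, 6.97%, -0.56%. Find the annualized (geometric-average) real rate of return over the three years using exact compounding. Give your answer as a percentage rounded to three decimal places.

2.929%

Nominal growth factor = 1.1130 × 1.0510 × 1.0640 = 1.24462783
Price-level growth factor = 1.0730 × 1.0697 × 0.9944 = 1.14136049
Real growth factor = 1.24462783 / 1.14136049 = 1.09047741
Annualized real rate = 1.09047741^(1/3) − 1 = 2.9293% → 2.929%.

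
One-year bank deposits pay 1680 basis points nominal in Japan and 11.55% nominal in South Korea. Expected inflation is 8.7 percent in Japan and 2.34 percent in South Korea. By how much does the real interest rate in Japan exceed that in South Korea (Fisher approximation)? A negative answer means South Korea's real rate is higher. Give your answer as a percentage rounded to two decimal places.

Japan: 16.8% − 8.7% = 8.100%
South Korea: 11.55% − 2.34% = 9.210%
Differential = -1.110% → -1.11%.

-1.11%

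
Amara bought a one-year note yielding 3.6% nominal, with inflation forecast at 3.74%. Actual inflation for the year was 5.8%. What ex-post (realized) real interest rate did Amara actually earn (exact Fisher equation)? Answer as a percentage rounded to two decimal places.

Ex-post: (1 + 0.0360)/(1 + 0.0580) − 1 = -2.0794%
So the realized real rate is -2.08%.

-2.08%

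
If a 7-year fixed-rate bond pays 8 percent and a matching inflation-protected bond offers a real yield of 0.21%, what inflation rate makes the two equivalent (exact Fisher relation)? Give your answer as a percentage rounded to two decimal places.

(1 + π) = (1 + i)/(1 + r) = 1.08000 / 1.00210 = 1.077737
Break-even inflation = 1.077737 − 1 → 7.77%.

7.77%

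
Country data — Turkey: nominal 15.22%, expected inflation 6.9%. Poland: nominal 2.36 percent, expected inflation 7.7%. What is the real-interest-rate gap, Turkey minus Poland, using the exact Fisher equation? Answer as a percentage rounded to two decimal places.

12.74%

Turkey: (1 + 0.1522)/(1 + 0.0690) − 1 = 7.7830%
Poland: (1 + 0.0236)/(1 + 0.0770) − 1 = -4.9582%
Differential = 7.7830% − (-4.9582%) = 12.7412% → 12.74%.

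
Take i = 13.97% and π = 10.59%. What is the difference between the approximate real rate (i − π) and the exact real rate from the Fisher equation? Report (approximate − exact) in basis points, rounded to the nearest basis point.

Approximate: r ≈ 13.970% − 10.590% = 3.3800%
Exact: (1 + 0.1397)/(1 + 0.1059) − 1 = 3.0563%
Error = 3.3800% − 3.0563% = 0.3237% → 32 basis points.

32 basis points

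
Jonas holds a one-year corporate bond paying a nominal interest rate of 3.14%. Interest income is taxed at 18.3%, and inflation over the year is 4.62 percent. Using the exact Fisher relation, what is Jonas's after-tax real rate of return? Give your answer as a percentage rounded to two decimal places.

After-tax nominal return = 3.14% × (1 − 0.183) = 2.56538%.
1 + r = 1.0256538 / 1.04620 = 0.980361
After-tax real rate = 0.980361 − 1 → -1.96%.

-1.96%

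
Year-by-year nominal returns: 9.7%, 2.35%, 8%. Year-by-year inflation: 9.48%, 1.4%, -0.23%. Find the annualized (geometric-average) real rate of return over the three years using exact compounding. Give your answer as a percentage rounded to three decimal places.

3.066%

Compound the nominal returns: 1.0970 × 1.0235 × 1.0800 = 1.21260186.
Compound inflation: 1.0948 × 1.0140 × 0.9977 = 1.10757391.
Deflate: 1.21260186 / 1.10757391 = 1.09482704.
Annualized real rate = 1.09482704^(1/3) − 1 = 3.0659% → 3.066%.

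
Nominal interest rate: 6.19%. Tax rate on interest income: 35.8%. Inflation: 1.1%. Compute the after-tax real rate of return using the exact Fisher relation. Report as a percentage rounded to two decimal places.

After-tax nominal return = 6.19% × (1 − 0.358) = 3.97398%.
1 + r = 1.0397398 / 1.01100 = 1.028427
After-tax real rate = 1.028427 − 1 → 2.84%.

2.84%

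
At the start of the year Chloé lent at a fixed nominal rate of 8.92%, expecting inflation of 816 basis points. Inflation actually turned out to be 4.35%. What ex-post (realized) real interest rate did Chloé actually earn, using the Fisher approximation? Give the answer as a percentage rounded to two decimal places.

4.57%

Ex-post: 8.92% − 4.35% = 4.570%
So the realized real rate is 4.57%.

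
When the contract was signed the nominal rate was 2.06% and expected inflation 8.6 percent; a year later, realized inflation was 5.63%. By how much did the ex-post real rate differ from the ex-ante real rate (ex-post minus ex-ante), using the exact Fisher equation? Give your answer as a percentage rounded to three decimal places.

2.642%

Ex-ante: (1 + 0.0206)/(1 + 0.0860) − 1 = -6.0221%
Ex-post: (1 + 0.0206)/(1 + 0.0563) − 1 = -3.3797%
Difference (ex-post − ex-ante) = 2.6424% → 2.642%.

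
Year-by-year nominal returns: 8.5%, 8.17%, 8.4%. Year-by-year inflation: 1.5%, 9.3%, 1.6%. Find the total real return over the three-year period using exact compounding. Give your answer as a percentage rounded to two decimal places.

Compound the nominal returns: 1.0850 × 1.0817 × 1.0840 = 1.272231.
Compound inflation: 1.0150 × 1.0930 × 1.0160 = 1.127145.
Deflate: 1.272231 / 1.127145 = 1.128719.
Total real return = 1.128719 − 1 → 12.87%.

12.87%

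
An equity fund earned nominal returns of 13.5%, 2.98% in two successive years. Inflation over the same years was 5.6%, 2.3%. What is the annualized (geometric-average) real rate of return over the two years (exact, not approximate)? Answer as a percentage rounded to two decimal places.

Compound the nominal returns: 1.1350 × 1.0298 = 1.16882300.
Compound inflation: 1.0560 × 1.0230 = 1.08028800.
Deflate: 1.16882300 / 1.08028800 = 1.08195500.
Annualized real rate = 1.08195500^(1/2) − 1 = 4.0171% → 4.02%.

4.02%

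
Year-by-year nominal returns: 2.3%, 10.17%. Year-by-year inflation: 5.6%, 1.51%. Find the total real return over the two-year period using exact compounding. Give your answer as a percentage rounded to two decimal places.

Compound the nominal returns: 1.0230 × 1.1017 = 1.127039.
Compound inflation: 1.0560 × 1.0151 = 1.071946.
Deflate: 1.127039 / 1.071946 = 1.051396.
Total real return = 1.051396 − 1 → 5.14%.

5.14%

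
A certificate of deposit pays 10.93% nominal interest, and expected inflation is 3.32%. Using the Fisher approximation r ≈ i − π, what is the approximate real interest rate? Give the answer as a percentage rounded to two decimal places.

7.61%

r ≈ i − π = 10.93% − 3.32% = 7.61%.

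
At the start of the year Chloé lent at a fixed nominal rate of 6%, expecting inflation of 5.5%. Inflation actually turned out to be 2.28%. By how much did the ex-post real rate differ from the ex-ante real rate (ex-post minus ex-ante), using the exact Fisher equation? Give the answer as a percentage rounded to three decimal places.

3.163%

Ex-ante: (1 + 0.0600)/(1 + 0.0550) − 1 = 0.4739%
Ex-post: (1 + 0.0600)/(1 + 0.0228) − 1 = 3.6371%
Difference (ex-post − ex-ante) = 3.1631% → 3.163%.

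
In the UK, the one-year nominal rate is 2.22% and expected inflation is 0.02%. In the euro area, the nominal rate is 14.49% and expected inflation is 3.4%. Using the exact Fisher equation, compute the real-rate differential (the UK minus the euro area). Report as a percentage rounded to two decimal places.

The UK: (1 + 0.0222)/(1 + 0.0002) − 1 = 2.1996%
The euro area: (1 + 0.1449)/(1 + 0.0340) − 1 = 10.7253%
Differential = 2.1996% − 10.7253% = -8.5258% → -8.53%.

-8.53%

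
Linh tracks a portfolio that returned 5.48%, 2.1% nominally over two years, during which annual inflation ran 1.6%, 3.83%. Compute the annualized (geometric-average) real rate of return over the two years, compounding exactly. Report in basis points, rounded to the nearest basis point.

104 basis points

Nominal growth factor = 1.0548 × 1.0210 = 1.07695080
Price-level growth factor = 1.0160 × 1.0383 = 1.05491280
Real growth factor = 1.07695080 / 1.05491280 = 1.02089083
Annualized real rate = 1.02089083^(1/2) − 1 = 1.0391% → 104 basis points.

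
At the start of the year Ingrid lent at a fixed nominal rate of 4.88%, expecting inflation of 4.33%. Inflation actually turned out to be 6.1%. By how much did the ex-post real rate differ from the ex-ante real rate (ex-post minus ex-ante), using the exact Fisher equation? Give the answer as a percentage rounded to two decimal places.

Ex-ante: (1 + 0.0488)/(1 + 0.0433) − 1 = 0.5272%
Ex-post: (1 + 0.0488)/(1 + 0.0610) − 1 = -1.1499%
Difference (ex-post − ex-ante) = -1.6770% → -1.68%.

-1.68%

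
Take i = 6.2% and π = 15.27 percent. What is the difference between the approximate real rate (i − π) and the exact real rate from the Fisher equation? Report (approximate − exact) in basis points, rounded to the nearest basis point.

-120 basis points

Approximate: r ≈ 6.200% − 15.270% = -9.0700%
Exact: (1 + 0.0620)/(1 + 0.1527) − 1 = -7.8685%
Error = -9.0700% − (-7.8685%) = -1.2015% → -120 basis points.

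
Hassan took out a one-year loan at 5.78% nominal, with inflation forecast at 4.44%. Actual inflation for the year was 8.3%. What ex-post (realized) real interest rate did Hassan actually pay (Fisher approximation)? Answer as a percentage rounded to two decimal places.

Ex-post: 5.78% − 8.3% = -2.520%
So the realized real rate is -2.52%.

-2.52%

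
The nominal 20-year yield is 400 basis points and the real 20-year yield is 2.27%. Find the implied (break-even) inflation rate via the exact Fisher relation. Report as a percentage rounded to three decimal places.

(1 + π) = (1 + i)/(1 + r) = 1.04000 / 1.02270 = 1.016916
Break-even inflation = 1.016916 − 1 → 1.692%.

1.692%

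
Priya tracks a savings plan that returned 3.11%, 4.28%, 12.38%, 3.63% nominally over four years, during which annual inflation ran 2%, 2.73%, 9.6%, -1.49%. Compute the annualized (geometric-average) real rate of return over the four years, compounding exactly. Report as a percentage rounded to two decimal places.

Compound the nominal returns: 1.0311 × 1.0428 × 1.1238 × 1.0363 = 1.25220760.
Compound inflation: 1.0200 × 1.0273 × 1.0960 × 0.9851 = 1.13132747.
Deflate: 1.25220760 / 1.13132747 = 1.10684804.
Annualized real rate = 1.10684804^(1/4) − 1 = 2.5704% → 2.57%.

2.57%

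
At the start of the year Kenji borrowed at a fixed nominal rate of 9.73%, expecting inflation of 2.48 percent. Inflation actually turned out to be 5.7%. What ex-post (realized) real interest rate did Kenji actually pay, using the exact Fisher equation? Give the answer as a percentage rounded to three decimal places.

3.813%

Ex-post: (1 + 0.0973)/(1 + 0.0570) − 1 = 3.8127%
So the realized real rate is 3.813%.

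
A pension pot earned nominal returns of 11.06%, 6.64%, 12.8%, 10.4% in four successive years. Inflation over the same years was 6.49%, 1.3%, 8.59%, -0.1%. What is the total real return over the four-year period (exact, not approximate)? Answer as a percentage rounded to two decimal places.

26.03%

Compound the nominal returns: 1.1106 × 1.0664 × 1.1280 × 1.1040 = 1.474878.
Compound inflation: 1.0649 × 1.0130 × 1.0859 × 0.9990 = 1.170236.
Deflate: 1.474878 / 1.170236 = 1.260325.
Total real return = 1.260325 − 1 → 26.03%.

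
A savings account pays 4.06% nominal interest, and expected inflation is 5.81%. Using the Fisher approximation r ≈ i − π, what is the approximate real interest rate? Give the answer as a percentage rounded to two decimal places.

-1.75%

r ≈ i − π = 4.06% − 5.81% = -1.75%.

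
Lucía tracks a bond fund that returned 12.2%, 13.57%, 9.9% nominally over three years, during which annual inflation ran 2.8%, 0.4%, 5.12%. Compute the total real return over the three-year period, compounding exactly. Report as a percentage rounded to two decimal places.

29.07%

Compound the nominal returns: 1.1220 × 1.1357 × 1.0990 = 1.4004067.
Compound inflation: 1.0280 × 1.0040 × 1.0512 = 1.0849561.
Deflate: 1.4004067 / 1.0849561 = 1.2907496.
Total real return = 1.2907496 − 1 → 29.07%.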